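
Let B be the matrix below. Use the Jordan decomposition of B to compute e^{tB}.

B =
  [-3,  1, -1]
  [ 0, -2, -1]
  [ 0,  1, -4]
e^{tB} =
  [exp(-3*t), t*exp(-3*t), -t*exp(-3*t)]
  [0, t*exp(-3*t) + exp(-3*t), -t*exp(-3*t)]
  [0, t*exp(-3*t), -t*exp(-3*t) + exp(-3*t)]

Strategy: write B = P · J · P⁻¹ where J is a Jordan canonical form, so e^{tB} = P · e^{tJ} · P⁻¹, and e^{tJ} can be computed block-by-block.

B has Jordan form
J =
  [-3,  1,  0]
  [ 0, -3,  0]
  [ 0,  0, -3]
(up to reordering of blocks).

Per-block formulas:
  For a 1×1 block at λ = -3: exp(t · [-3]) = [e^(-3t)].
  For a 2×2 Jordan block J_2(-3): exp(t · J_2(-3)) = e^(-3t)·(I + t·N), where N is the 2×2 nilpotent shift.

After assembling e^{tJ} and conjugating by P, we get:

e^{tB} =
  [exp(-3*t), t*exp(-3*t), -t*exp(-3*t)]
  [0, t*exp(-3*t) + exp(-3*t), -t*exp(-3*t)]
  [0, t*exp(-3*t), -t*exp(-3*t) + exp(-3*t)]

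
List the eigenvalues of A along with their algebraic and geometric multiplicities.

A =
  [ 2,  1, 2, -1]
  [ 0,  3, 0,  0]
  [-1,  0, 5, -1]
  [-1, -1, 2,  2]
λ = 3: alg = 4, geom = 2

Step 1 — factor the characteristic polynomial to read off the algebraic multiplicities:
  χ_A(x) = (x - 3)^4

Step 2 — compute geometric multiplicities via the rank-nullity identity g(λ) = n − rank(A − λI):
  rank(A − (3)·I) = 2, so dim ker(A − (3)·I) = n − 2 = 2

Summary:
  λ = 3: algebraic multiplicity = 4, geometric multiplicity = 2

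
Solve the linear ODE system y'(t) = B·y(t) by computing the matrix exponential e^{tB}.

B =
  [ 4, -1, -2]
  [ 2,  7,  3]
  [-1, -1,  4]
e^{tB} =
  [t^2*exp(5*t)/2 - t*exp(5*t) + exp(5*t), t^2*exp(5*t)/2 - t*exp(5*t), t^2*exp(5*t)/2 - 2*t*exp(5*t)]
  [-t^2*exp(5*t)/2 + 2*t*exp(5*t), -t^2*exp(5*t)/2 + 2*t*exp(5*t) + exp(5*t), -t^2*exp(5*t)/2 + 3*t*exp(5*t)]
  [-t*exp(5*t), -t*exp(5*t), -t*exp(5*t) + exp(5*t)]

Strategy: write B = P · J · P⁻¹ where J is a Jordan canonical form, so e^{tB} = P · e^{tJ} · P⁻¹, and e^{tJ} can be computed block-by-block.

B has Jordan form
J =
  [5, 1, 0]
  [0, 5, 1]
  [0, 0, 5]
(up to reordering of blocks).

Per-block formulas:
  For a 3×3 Jordan block J_3(5): exp(t · J_3(5)) = e^(5t)·(I + t·N + (t^2/2)·N^2), where N is the 3×3 nilpotent shift.

After assembling e^{tJ} and conjugating by P, we get:

e^{tB} =
  [t^2*exp(5*t)/2 - t*exp(5*t) + exp(5*t), t^2*exp(5*t)/2 - t*exp(5*t), t^2*exp(5*t)/2 - 2*t*exp(5*t)]
  [-t^2*exp(5*t)/2 + 2*t*exp(5*t), -t^2*exp(5*t)/2 + 2*t*exp(5*t) + exp(5*t), -t^2*exp(5*t)/2 + 3*t*exp(5*t)]
  [-t*exp(5*t), -t*exp(5*t), -t*exp(5*t) + exp(5*t)]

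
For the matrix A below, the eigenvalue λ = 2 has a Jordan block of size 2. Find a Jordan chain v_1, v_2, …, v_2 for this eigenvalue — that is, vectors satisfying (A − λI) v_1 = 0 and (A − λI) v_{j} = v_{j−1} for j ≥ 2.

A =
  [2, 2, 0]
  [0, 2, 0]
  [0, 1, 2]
A Jordan chain for λ = 2 of length 2:
v_1 = (2, 0, 1)ᵀ
v_2 = (0, 1, 0)ᵀ

Let N = A − (2)·I. We want v_2 with N^2 v_2 = 0 but N^1 v_2 ≠ 0; then v_{j-1} := N · v_j for j = 2, …, 2.

Pick v_2 = (0, 1, 0)ᵀ.
Then v_1 = N · v_2 = (2, 0, 1)ᵀ.

Sanity check: (A − (2)·I) v_1 = (0, 0, 0)ᵀ = 0. ✓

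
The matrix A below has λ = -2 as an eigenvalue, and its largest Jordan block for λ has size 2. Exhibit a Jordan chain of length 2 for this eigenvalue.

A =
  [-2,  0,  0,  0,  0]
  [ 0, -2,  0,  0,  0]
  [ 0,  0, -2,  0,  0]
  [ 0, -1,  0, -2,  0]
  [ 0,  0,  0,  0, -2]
A Jordan chain for λ = -2 of length 2:
v_1 = (0, 0, 0, -1, 0)ᵀ
v_2 = (0, 1, 0, 0, 0)ᵀ

Let N = A − (-2)·I. We want v_2 with N^2 v_2 = 0 but N^1 v_2 ≠ 0; then v_{j-1} := N · v_j for j = 2, …, 2.

Pick v_2 = (0, 1, 0, 0, 0)ᵀ.
Then v_1 = N · v_2 = (0, 0, 0, -1, 0)ᵀ.

Sanity check: (A − (-2)·I) v_1 = (0, 0, 0, 0, 0)ᵀ = 0. ✓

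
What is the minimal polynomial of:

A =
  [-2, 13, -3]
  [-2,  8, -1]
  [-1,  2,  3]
x^3 - 9*x^2 + 27*x - 27

The characteristic polynomial is χ_A(x) = (x - 3)^3, so the eigenvalues are known. The minimal polynomial is
  m_A(x) = Π_λ (x − λ)^{k_λ}
where k_λ is the size of the *largest* Jordan block for λ (equivalently, the smallest k with (A − λI)^k v = 0 for every generalised eigenvector v of λ).

  λ = 3: largest Jordan block has size 3, contributing (x − 3)^3

So m_A(x) = (x - 3)^3 = x^3 - 9*x^2 + 27*x - 27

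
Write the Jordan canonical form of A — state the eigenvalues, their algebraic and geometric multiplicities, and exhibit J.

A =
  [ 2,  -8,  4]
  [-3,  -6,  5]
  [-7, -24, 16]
J_3(4)

The characteristic polynomial is
  det(x·I − A) = x^3 - 12*x^2 + 48*x - 64 = (x - 4)^3

Eigenvalues and multiplicities (the geometric multiplicity of λ is n − rank(A − λI), which equals the number of Jordan blocks for λ):
  λ = 4: algebraic multiplicity = 3, geometric multiplicity = 1

Determining the block sizes for each eigenvalue:
  λ = 4: one block (gm = 1), so the single block has size am = 3 → block sizes [3]

Assembling the blocks gives a Jordan form
J =
  [4, 1, 0]
  [0, 4, 1]
  [0, 0, 4]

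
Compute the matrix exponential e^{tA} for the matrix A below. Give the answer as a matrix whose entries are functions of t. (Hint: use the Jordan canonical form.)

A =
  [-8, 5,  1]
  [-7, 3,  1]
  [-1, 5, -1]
e^{tA} =
  [-6*t*exp(-2*t) + exp(-2*t), 5*t*exp(-2*t), t*exp(-2*t)]
  [3*t^2*exp(-2*t) - 7*t*exp(-2*t), -5*t^2*exp(-2*t)/2 + 5*t*exp(-2*t) + exp(-2*t), -t^2*exp(-2*t)/2 + t*exp(-2*t)]
  [-15*t^2*exp(-2*t) - t*exp(-2*t), 25*t^2*exp(-2*t)/2 + 5*t*exp(-2*t), 5*t^2*exp(-2*t)/2 + t*exp(-2*t) + exp(-2*t)]

Strategy: write A = P · J · P⁻¹ where J is a Jordan canonical form, so e^{tA} = P · e^{tJ} · P⁻¹, and e^{tJ} can be computed block-by-block.

A has Jordan form
J =
  [-2,  1,  0]
  [ 0, -2,  1]
  [ 0,  0, -2]
(up to reordering of blocks).

Per-block formulas:
  For a 3×3 Jordan block J_3(-2): exp(t · J_3(-2)) = e^(-2t)·(I + t·N + (t^2/2)·N^2), where N is the 3×3 nilpotent shift.

After assembling e^{tJ} and conjugating by P, we get:

e^{tA} =
  [-6*t*exp(-2*t) + exp(-2*t), 5*t*exp(-2*t), t*exp(-2*t)]
  [3*t^2*exp(-2*t) - 7*t*exp(-2*t), -5*t^2*exp(-2*t)/2 + 5*t*exp(-2*t) + exp(-2*t), -t^2*exp(-2*t)/2 + t*exp(-2*t)]
  [-15*t^2*exp(-2*t) - t*exp(-2*t), 25*t^2*exp(-2*t)/2 + 5*t*exp(-2*t), 5*t^2*exp(-2*t)/2 + t*exp(-2*t) + exp(-2*t)]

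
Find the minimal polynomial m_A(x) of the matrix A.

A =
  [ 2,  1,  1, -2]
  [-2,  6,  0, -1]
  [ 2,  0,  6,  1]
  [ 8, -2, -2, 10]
x^2 - 12*x + 36

The characteristic polynomial is χ_A(x) = (x - 6)^4, so the eigenvalues are known. The minimal polynomial is
  m_A(x) = Π_λ (x − λ)^{k_λ}
where k_λ is the size of the *largest* Jordan block for λ (equivalently, the smallest k with (A − λI)^k v = 0 for every generalised eigenvector v of λ).

  λ = 6: largest Jordan block has size 2, contributing (x − 6)^2

So m_A(x) = (x - 6)^2 = x^2 - 12*x + 36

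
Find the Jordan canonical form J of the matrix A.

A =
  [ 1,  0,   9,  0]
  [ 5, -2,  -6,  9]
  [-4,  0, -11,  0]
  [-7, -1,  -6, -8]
J_3(-5) ⊕ J_1(-5)

The characteristic polynomial is
  det(x·I − A) = x^4 + 20*x^3 + 150*x^2 + 500*x + 625 = (x + 5)^4

Eigenvalues and multiplicities (the geometric multiplicity of λ is n − rank(A − λI), which equals the number of Jordan blocks for λ):
  λ = -5: algebraic multiplicity = 4, geometric multiplicity = 2

Determining the block sizes for each eigenvalue:
  λ = -5: with am = 4 and gm = 2, the partition is not yet determined (e.g. several partitions of 4 into 2 parts exist). Let N = A − (-5)·I. Computing rank(N^1) = 2, rank(N^2) = 1, rank(N^3) = 0; the number of blocks of size ≥ j is rank(N^{j−1}) − rank(N^j), giving [2, 1, 1]. So we have 1 block(s) of size 3, 1 block(s) of size 1 → block sizes [3, 1]

Assembling the blocks gives a Jordan form
J =
  [-5,  1,  0,  0]
  [ 0, -5,  1,  0]
  [ 0,  0, -5,  0]
  [ 0,  0,  0, -5]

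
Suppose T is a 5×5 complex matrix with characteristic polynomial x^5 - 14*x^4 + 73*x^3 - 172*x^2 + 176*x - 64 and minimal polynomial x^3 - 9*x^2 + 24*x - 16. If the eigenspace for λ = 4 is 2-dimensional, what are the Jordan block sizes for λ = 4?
Block sizes for λ = 4: [2, 1]

Step 1 — from the characteristic polynomial, algebraic multiplicity of λ = 4 is 3. From dim ker(T − (4)·I) = 2, there are exactly 2 Jordan blocks for λ = 4.
Step 2 — from the minimal polynomial, the factor (x − 4)^2 tells us the largest block for λ = 4 has size 2.
Step 3 — with total size 3, 2 blocks, and largest block 2, the block sizes (in nonincreasing order) are [2, 1].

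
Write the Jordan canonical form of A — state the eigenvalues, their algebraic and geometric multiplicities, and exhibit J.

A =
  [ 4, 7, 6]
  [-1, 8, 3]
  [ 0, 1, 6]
J_3(6)

The characteristic polynomial is
  det(x·I − A) = x^3 - 18*x^2 + 108*x - 216 = (x - 6)^3

Eigenvalues and multiplicities (the geometric multiplicity of λ is n − rank(A − λI), which equals the number of Jordan blocks for λ):
  λ = 6: algebraic multiplicity = 3, geometric multiplicity = 1

Determining the block sizes for each eigenvalue:
  λ = 6: one block (gm = 1), so the single block has size am = 3 → block sizes [3]

Assembling the blocks gives a Jordan form
J =
  [6, 1, 0]
  [0, 6, 1]
  [0, 0, 6]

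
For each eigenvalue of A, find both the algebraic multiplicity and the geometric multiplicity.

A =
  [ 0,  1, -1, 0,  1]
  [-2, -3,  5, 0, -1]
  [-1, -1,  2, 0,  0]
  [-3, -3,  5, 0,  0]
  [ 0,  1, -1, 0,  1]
λ = 0: alg = 5, geom = 2

Step 1 — factor the characteristic polynomial to read off the algebraic multiplicities:
  χ_A(x) = x^5

Step 2 — compute geometric multiplicities via the rank-nullity identity g(λ) = n − rank(A − λI):
  rank(A − (0)·I) = 3, so dim ker(A − (0)·I) = n − 3 = 2

Summary:
  λ = 0: algebraic multiplicity = 5, geometric multiplicity = 2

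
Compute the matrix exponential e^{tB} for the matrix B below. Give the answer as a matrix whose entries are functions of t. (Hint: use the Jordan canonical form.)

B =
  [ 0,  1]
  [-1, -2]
e^{tB} =
  [t*exp(-t) + exp(-t), t*exp(-t)]
  [-t*exp(-t), -t*exp(-t) + exp(-t)]

Strategy: write B = P · J · P⁻¹ where J is a Jordan canonical form, so e^{tB} = P · e^{tJ} · P⁻¹, and e^{tJ} can be computed block-by-block.

B has Jordan form
J =
  [-1,  1]
  [ 0, -1]
(up to reordering of blocks).

Per-block formulas:
  For a 2×2 Jordan block J_2(-1): exp(t · J_2(-1)) = e^(-1t)·(I + t·N), where N is the 2×2 nilpotent shift.

After assembling e^{tJ} and conjugating by P, we get:

e^{tB} =
  [t*exp(-t) + exp(-t), t*exp(-t)]
  [-t*exp(-t), -t*exp(-t) + exp(-t)]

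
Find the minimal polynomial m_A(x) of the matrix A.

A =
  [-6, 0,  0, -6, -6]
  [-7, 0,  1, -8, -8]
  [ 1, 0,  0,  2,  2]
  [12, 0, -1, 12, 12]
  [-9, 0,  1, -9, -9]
x^4 + 3*x^3

The characteristic polynomial is χ_A(x) = x^4*(x + 3), so the eigenvalues are known. The minimal polynomial is
  m_A(x) = Π_λ (x − λ)^{k_λ}
where k_λ is the size of the *largest* Jordan block for λ (equivalently, the smallest k with (A − λI)^k v = 0 for every generalised eigenvector v of λ).

  λ = -3: largest Jordan block has size 1, contributing (x + 3)
  λ = 0: largest Jordan block has size 3, contributing (x − 0)^3

So m_A(x) = x^3*(x + 3) = x^4 + 3*x^3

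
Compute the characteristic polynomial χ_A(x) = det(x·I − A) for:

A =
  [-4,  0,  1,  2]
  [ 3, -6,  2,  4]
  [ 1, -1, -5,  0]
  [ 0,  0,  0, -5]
x^4 + 20*x^3 + 150*x^2 + 500*x + 625

Expanding det(x·I − A) (e.g. by cofactor expansion or by noting that A is similar to its Jordan form J, which has the same characteristic polynomial as A) gives
  χ_A(x) = x^4 + 20*x^3 + 150*x^2 + 500*x + 625
which factors as (x + 5)^4. The eigenvalues (with algebraic multiplicities) are λ = -5 with multiplicity 4.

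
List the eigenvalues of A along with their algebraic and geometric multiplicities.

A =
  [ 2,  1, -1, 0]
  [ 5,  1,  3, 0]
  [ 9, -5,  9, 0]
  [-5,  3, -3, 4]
λ = 4: alg = 4, geom = 2

Step 1 — factor the characteristic polynomial to read off the algebraic multiplicities:
  χ_A(x) = (x - 4)^4

Step 2 — compute geometric multiplicities via the rank-nullity identity g(λ) = n − rank(A − λI):
  rank(A − (4)·I) = 2, so dim ker(A − (4)·I) = n − 2 = 2

Summary:
  λ = 4: algebraic multiplicity = 4, geometric multiplicity = 2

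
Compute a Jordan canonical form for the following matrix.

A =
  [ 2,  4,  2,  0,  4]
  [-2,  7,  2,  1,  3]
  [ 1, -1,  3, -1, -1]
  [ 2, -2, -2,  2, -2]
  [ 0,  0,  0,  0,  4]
J_2(3) ⊕ J_1(4) ⊕ J_1(4) ⊕ J_1(4)

The characteristic polynomial is
  det(x·I − A) = x^5 - 18*x^4 + 129*x^3 - 460*x^2 + 816*x - 576 = (x - 4)^3*(x - 3)^2

Eigenvalues and multiplicities (the geometric multiplicity of λ is n − rank(A − λI), which equals the number of Jordan blocks for λ):
  λ = 3: algebraic multiplicity = 2, geometric multiplicity = 1
  λ = 4: algebraic multiplicity = 3, geometric multiplicity = 3

Determining the block sizes for each eigenvalue:
  λ = 3: one block (gm = 1), so the single block has size am = 2 → block sizes [2]
  λ = 4: gm = am = 3, so every block has size 1 → block sizes [1, 1, 1]

Assembling the blocks gives a Jordan form
J =
  [3, 1, 0, 0, 0]
  [0, 3, 0, 0, 0]
  [0, 0, 4, 0, 0]
  [0, 0, 0, 4, 0]
  [0, 0, 0, 0, 4]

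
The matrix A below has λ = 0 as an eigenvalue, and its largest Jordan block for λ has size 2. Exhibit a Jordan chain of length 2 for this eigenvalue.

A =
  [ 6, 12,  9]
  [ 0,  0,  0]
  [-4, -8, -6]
A Jordan chain for λ = 0 of length 2:
v_1 = (6, 0, -4)ᵀ
v_2 = (1, 0, 0)ᵀ

Let N = A − (0)·I. We want v_2 with N^2 v_2 = 0 but N^1 v_2 ≠ 0; then v_{j-1} := N · v_j for j = 2, …, 2.

Pick v_2 = (1, 0, 0)ᵀ.
Then v_1 = N · v_2 = (6, 0, -4)ᵀ.

Sanity check: (A − (0)·I) v_1 = (0, 0, 0)ᵀ = 0. ✓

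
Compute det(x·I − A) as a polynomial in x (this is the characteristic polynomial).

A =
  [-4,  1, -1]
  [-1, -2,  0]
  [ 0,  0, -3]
x^3 + 9*x^2 + 27*x + 27

Expanding det(x·I − A) (e.g. by cofactor expansion or by noting that A is similar to its Jordan form J, which has the same characteristic polynomial as A) gives
  χ_A(x) = x^3 + 9*x^2 + 27*x + 27
which factors as (x + 3)^3. The eigenvalues (with algebraic multiplicities) are λ = -3 with multiplicity 3.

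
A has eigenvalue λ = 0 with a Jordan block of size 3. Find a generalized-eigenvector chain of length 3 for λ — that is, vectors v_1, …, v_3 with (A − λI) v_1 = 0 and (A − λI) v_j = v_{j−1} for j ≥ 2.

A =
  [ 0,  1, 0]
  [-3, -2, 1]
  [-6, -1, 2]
A Jordan chain for λ = 0 of length 3:
v_1 = (-3, 0, -9)ᵀ
v_2 = (0, -3, -6)ᵀ
v_3 = (1, 0, 0)ᵀ

Let N = A − (0)·I. We want v_3 with N^3 v_3 = 0 but N^2 v_3 ≠ 0; then v_{j-1} := N · v_j for j = 3, …, 2.

Pick v_3 = (1, 0, 0)ᵀ.
Then v_2 = N · v_3 = (0, -3, -6)ᵀ.
Then v_1 = N · v_2 = (-3, 0, -9)ᵀ.

Sanity check: (A − (0)·I) v_1 = (0, 0, 0)ᵀ = 0. ✓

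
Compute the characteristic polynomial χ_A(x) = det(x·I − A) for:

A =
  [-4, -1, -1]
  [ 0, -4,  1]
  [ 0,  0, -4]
x^3 + 12*x^2 + 48*x + 64

Expanding det(x·I − A) (e.g. by cofactor expansion or by noting that A is similar to its Jordan form J, which has the same characteristic polynomial as A) gives
  χ_A(x) = x^3 + 12*x^2 + 48*x + 64
which factors as (x + 4)^3. The eigenvalues (with algebraic multiplicities) are λ = -4 with multiplicity 3.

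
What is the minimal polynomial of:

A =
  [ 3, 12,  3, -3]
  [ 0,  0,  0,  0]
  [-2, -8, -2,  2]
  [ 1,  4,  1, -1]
x^2

The characteristic polynomial is χ_A(x) = x^4, so the eigenvalues are known. The minimal polynomial is
  m_A(x) = Π_λ (x − λ)^{k_λ}
where k_λ is the size of the *largest* Jordan block for λ (equivalently, the smallest k with (A − λI)^k v = 0 for every generalised eigenvector v of λ).

  λ = 0: largest Jordan block has size 2, contributing (x − 0)^2

So m_A(x) = x^2 = x^2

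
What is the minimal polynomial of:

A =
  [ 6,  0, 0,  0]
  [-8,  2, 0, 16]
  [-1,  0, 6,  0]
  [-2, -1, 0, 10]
x^2 - 12*x + 36

The characteristic polynomial is χ_A(x) = (x - 6)^4, so the eigenvalues are known. The minimal polynomial is
  m_A(x) = Π_λ (x − λ)^{k_λ}
where k_λ is the size of the *largest* Jordan block for λ (equivalently, the smallest k with (A − λI)^k v = 0 for every generalised eigenvector v of λ).

  λ = 6: largest Jordan block has size 2, contributing (x − 6)^2

So m_A(x) = (x - 6)^2 = x^2 - 12*x + 36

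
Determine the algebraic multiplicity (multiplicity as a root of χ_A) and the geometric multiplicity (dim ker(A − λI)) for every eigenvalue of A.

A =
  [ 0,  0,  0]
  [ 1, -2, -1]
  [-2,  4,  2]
λ = 0: alg = 3, geom = 2

Step 1 — factor the characteristic polynomial to read off the algebraic multiplicities:
  χ_A(x) = x^3

Step 2 — compute geometric multiplicities via the rank-nullity identity g(λ) = n − rank(A − λI):
  rank(A − (0)·I) = 1, so dim ker(A − (0)·I) = n − 1 = 2

Summary:
  λ = 0: algebraic multiplicity = 3, geometric multiplicity = 2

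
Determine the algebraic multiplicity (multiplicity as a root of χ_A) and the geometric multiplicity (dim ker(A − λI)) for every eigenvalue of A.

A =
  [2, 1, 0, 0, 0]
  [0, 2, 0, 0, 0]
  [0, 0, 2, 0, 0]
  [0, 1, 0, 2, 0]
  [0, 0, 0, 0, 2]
λ = 2: alg = 5, geom = 4

Step 1 — factor the characteristic polynomial to read off the algebraic multiplicities:
  χ_A(x) = (x - 2)^5

Step 2 — compute geometric multiplicities via the rank-nullity identity g(λ) = n − rank(A − λI):
  rank(A − (2)·I) = 1, so dim ker(A − (2)·I) = n − 1 = 4

Summary:
  λ = 2: algebraic multiplicity = 5, geometric multiplicity = 4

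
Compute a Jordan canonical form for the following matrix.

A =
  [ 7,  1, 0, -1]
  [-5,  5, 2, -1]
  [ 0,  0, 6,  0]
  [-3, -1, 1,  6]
J_3(6) ⊕ J_1(6)

The characteristic polynomial is
  det(x·I − A) = x^4 - 24*x^3 + 216*x^2 - 864*x + 1296 = (x - 6)^4

Eigenvalues and multiplicities (the geometric multiplicity of λ is n − rank(A − λI), which equals the number of Jordan blocks for λ):
  λ = 6: algebraic multiplicity = 4, geometric multiplicity = 2

Determining the block sizes for each eigenvalue:
  λ = 6: with am = 4 and gm = 2, the partition is not yet determined (e.g. several partitions of 4 into 2 parts exist). Let N = A − (6)·I. Computing rank(N^1) = 2, rank(N^2) = 1, rank(N^3) = 0; the number of blocks of size ≥ j is rank(N^{j−1}) − rank(N^j), giving [2, 1, 1]. So we have 1 block(s) of size 3, 1 block(s) of size 1 → block sizes [3, 1]

Assembling the blocks gives a Jordan form
J =
  [6, 1, 0, 0]
  [0, 6, 1, 0]
  [0, 0, 6, 0]
  [0, 0, 0, 6]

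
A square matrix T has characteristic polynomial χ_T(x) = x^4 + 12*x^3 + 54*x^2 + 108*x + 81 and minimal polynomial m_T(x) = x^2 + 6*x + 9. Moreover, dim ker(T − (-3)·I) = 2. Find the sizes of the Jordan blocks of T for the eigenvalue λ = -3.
Block sizes for λ = -3: [2, 2]

Step 1 — from the characteristic polynomial, algebraic multiplicity of λ = -3 is 4. From dim ker(T − (-3)·I) = 2, there are exactly 2 Jordan blocks for λ = -3.
Step 2 — from the minimal polynomial, the factor (x + 3)^2 tells us the largest block for λ = -3 has size 2.
Step 3 — with total size 4, 2 blocks, and largest block 2, the block sizes (in nonincreasing order) are [2, 2].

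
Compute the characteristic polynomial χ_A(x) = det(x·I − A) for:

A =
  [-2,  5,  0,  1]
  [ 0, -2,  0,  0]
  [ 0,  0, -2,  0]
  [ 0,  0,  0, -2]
x^4 + 8*x^3 + 24*x^2 + 32*x + 16

Expanding det(x·I − A) (e.g. by cofactor expansion or by noting that A is similar to its Jordan form J, which has the same characteristic polynomial as A) gives
  χ_A(x) = x^4 + 8*x^3 + 24*x^2 + 32*x + 16
which factors as (x + 2)^4. The eigenvalues (with algebraic multiplicities) are λ = -2 with multiplicity 4.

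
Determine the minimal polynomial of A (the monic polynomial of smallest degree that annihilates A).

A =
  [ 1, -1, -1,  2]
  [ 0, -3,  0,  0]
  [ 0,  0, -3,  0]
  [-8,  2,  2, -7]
x^2 + 6*x + 9

The characteristic polynomial is χ_A(x) = (x + 3)^4, so the eigenvalues are known. The minimal polynomial is
  m_A(x) = Π_λ (x − λ)^{k_λ}
where k_λ is the size of the *largest* Jordan block for λ (equivalently, the smallest k with (A − λI)^k v = 0 for every generalised eigenvector v of λ).

  λ = -3: largest Jordan block has size 2, contributing (x + 3)^2

So m_A(x) = (x + 3)^2 = x^2 + 6*x + 9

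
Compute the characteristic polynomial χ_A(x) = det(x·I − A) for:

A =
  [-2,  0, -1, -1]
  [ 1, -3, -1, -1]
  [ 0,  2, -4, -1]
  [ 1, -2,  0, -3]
x^4 + 12*x^3 + 54*x^2 + 108*x + 81

Expanding det(x·I − A) (e.g. by cofactor expansion or by noting that A is similar to its Jordan form J, which has the same characteristic polynomial as A) gives
  χ_A(x) = x^4 + 12*x^3 + 54*x^2 + 108*x + 81
which factors as (x + 3)^4. The eigenvalues (with algebraic multiplicities) are λ = -3 with multiplicity 4.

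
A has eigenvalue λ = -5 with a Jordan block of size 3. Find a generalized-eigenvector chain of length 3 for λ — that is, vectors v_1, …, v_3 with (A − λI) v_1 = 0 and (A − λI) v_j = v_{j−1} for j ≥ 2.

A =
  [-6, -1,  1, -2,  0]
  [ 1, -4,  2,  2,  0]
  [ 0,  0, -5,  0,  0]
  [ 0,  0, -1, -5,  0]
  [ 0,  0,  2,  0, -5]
A Jordan chain for λ = -5 of length 3:
v_1 = (-1, 1, 0, 0, 0)ᵀ
v_2 = (1, 2, 0, -1, 2)ᵀ
v_3 = (0, 0, 1, 0, 0)ᵀ

Let N = A − (-5)·I. We want v_3 with N^3 v_3 = 0 but N^2 v_3 ≠ 0; then v_{j-1} := N · v_j for j = 3, …, 2.

Pick v_3 = (0, 0, 1, 0, 0)ᵀ.
Then v_2 = N · v_3 = (1, 2, 0, -1, 2)ᵀ.
Then v_1 = N · v_2 = (-1, 1, 0, 0, 0)ᵀ.

Sanity check: (A − (-5)·I) v_1 = (0, 0, 0, 0, 0)ᵀ = 0. ✓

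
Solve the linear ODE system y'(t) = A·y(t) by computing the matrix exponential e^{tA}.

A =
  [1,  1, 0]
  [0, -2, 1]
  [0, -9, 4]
e^{tA} =
  [exp(t), -3*t^2*exp(t)/2 + t*exp(t), t^2*exp(t)/2]
  [0, -3*t*exp(t) + exp(t), t*exp(t)]
  [0, -9*t*exp(t), 3*t*exp(t) + exp(t)]

Strategy: write A = P · J · P⁻¹ where J is a Jordan canonical form, so e^{tA} = P · e^{tJ} · P⁻¹, and e^{tJ} can be computed block-by-block.

A has Jordan form
J =
  [1, 1, 0]
  [0, 1, 1]
  [0, 0, 1]
(up to reordering of blocks).

Per-block formulas:
  For a 3×3 Jordan block J_3(1): exp(t · J_3(1)) = e^(1t)·(I + t·N + (t^2/2)·N^2), where N is the 3×3 nilpotent shift.

After assembling e^{tJ} and conjugating by P, we get:

e^{tA} =
  [exp(t), -3*t^2*exp(t)/2 + t*exp(t), t^2*exp(t)/2]
  [0, -3*t*exp(t) + exp(t), t*exp(t)]
  [0, -9*t*exp(t), 3*t*exp(t) + exp(t)]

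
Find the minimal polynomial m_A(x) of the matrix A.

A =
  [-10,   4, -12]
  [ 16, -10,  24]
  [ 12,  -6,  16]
x^2 + 2*x

The characteristic polynomial is χ_A(x) = x*(x + 2)^2, so the eigenvalues are known. The minimal polynomial is
  m_A(x) = Π_λ (x − λ)^{k_λ}
where k_λ is the size of the *largest* Jordan block for λ (equivalently, the smallest k with (A − λI)^k v = 0 for every generalised eigenvector v of λ).

  λ = -2: largest Jordan block has size 1, contributing (x + 2)
  λ = 0: largest Jordan block has size 1, contributing (x − 0)

So m_A(x) = x*(x + 2) = x^2 + 2*x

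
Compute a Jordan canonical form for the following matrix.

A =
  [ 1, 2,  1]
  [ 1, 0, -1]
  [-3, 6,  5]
J_2(2) ⊕ J_1(2)

The characteristic polynomial is
  det(x·I − A) = x^3 - 6*x^2 + 12*x - 8 = (x - 2)^3

Eigenvalues and multiplicities (the geometric multiplicity of λ is n − rank(A − λI), which equals the number of Jordan blocks for λ):
  λ = 2: algebraic multiplicity = 3, geometric multiplicity = 2

Determining the block sizes for each eigenvalue:
  λ = 2: 2 blocks summing to 3 forces exactly one block of size 2 and the rest size 1 → block sizes [2, 1]

Assembling the blocks gives a Jordan form
J =
  [2, 1, 0]
  [0, 2, 0]
  [0, 0, 2]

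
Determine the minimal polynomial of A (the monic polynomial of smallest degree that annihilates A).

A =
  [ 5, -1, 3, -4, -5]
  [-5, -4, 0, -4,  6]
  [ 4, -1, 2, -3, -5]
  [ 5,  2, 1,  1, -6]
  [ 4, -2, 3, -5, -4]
x^3

The characteristic polynomial is χ_A(x) = x^5, so the eigenvalues are known. The minimal polynomial is
  m_A(x) = Π_λ (x − λ)^{k_λ}
where k_λ is the size of the *largest* Jordan block for λ (equivalently, the smallest k with (A − λI)^k v = 0 for every generalised eigenvector v of λ).

  λ = 0: largest Jordan block has size 3, contributing (x − 0)^3

So m_A(x) = x^3 = x^3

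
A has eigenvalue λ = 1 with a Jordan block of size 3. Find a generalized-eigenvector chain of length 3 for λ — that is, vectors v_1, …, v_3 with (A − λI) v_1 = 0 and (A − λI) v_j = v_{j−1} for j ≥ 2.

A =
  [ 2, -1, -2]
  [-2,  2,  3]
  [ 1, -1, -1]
A Jordan chain for λ = 1 of length 3:
v_1 = (1, -1, 1)ᵀ
v_2 = (1, -2, 1)ᵀ
v_3 = (1, 0, 0)ᵀ

Let N = A − (1)·I. We want v_3 with N^3 v_3 = 0 but N^2 v_3 ≠ 0; then v_{j-1} := N · v_j for j = 3, …, 2.

Pick v_3 = (1, 0, 0)ᵀ.
Then v_2 = N · v_3 = (1, -2, 1)ᵀ.
Then v_1 = N · v_2 = (1, -1, 1)ᵀ.

Sanity check: (A − (1)·I) v_1 = (0, 0, 0)ᵀ = 0. ✓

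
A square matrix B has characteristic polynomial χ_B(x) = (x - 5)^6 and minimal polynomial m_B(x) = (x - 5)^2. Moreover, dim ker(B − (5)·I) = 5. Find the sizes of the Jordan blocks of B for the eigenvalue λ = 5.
Block sizes for λ = 5: [2, 1, 1, 1, 1]

Step 1 — from the characteristic polynomial, algebraic multiplicity of λ = 5 is 6. From dim ker(B − (5)·I) = 5, there are exactly 5 Jordan blocks for λ = 5.
Step 2 — from the minimal polynomial, the factor (x − 5)^2 tells us the largest block for λ = 5 has size 2.
Step 3 — with total size 6, 5 blocks, and largest block 2, the block sizes (in nonincreasing order) are [2, 1, 1, 1, 1].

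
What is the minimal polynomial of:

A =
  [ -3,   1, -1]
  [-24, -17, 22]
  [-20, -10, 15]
x^3 + 5*x^2 - 25*x - 125

The characteristic polynomial is χ_A(x) = (x - 5)*(x + 5)^2, so the eigenvalues are known. The minimal polynomial is
  m_A(x) = Π_λ (x − λ)^{k_λ}
where k_λ is the size of the *largest* Jordan block for λ (equivalently, the smallest k with (A − λI)^k v = 0 for every generalised eigenvector v of λ).

  λ = -5: largest Jordan block has size 2, contributing (x + 5)^2
  λ = 5: largest Jordan block has size 1, contributing (x − 5)

So m_A(x) = (x - 5)*(x + 5)^2 = x^3 + 5*x^2 - 25*x - 125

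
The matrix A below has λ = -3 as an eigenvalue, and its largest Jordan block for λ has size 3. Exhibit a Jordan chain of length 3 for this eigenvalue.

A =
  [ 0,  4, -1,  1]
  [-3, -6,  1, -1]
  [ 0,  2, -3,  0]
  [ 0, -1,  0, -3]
A Jordan chain for λ = -3 of length 3:
v_1 = (-3, 0, -6, 3)ᵀ
v_2 = (3, -3, 0, 0)ᵀ
v_3 = (1, 0, 0, 0)ᵀ

Let N = A − (-3)·I. We want v_3 with N^3 v_3 = 0 but N^2 v_3 ≠ 0; then v_{j-1} := N · v_j for j = 3, …, 2.

Pick v_3 = (1, 0, 0, 0)ᵀ.
Then v_2 = N · v_3 = (3, -3, 0, 0)ᵀ.
Then v_1 = N · v_2 = (-3, 0, -6, 3)ᵀ.

Sanity check: (A − (-3)·I) v_1 = (0, 0, 0, 0)ᵀ = 0. ✓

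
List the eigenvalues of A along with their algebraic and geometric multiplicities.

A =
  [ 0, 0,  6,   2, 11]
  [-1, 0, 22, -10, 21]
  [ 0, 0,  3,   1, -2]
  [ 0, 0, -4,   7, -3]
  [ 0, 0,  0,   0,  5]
λ = 0: alg = 2, geom = 1; λ = 5: alg = 3, geom = 1

Step 1 — factor the characteristic polynomial to read off the algebraic multiplicities:
  χ_A(x) = x^2*(x - 5)^3

Step 2 — compute geometric multiplicities via the rank-nullity identity g(λ) = n − rank(A − λI):
  rank(A − (0)·I) = 4, so dim ker(A − (0)·I) = n − 4 = 1
  rank(A − (5)·I) = 4, so dim ker(A − (5)·I) = n − 4 = 1

Summary:
  λ = 0: algebraic multiplicity = 2, geometric multiplicity = 1
  λ = 5: algebraic multiplicity = 3, geometric multiplicity = 1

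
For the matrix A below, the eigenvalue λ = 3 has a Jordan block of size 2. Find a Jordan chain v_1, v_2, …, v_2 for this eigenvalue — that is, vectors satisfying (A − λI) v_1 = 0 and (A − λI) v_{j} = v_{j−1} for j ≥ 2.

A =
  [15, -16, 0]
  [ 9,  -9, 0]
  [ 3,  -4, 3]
A Jordan chain for λ = 3 of length 2:
v_1 = (12, 9, 3)ᵀ
v_2 = (1, 0, 0)ᵀ

Let N = A − (3)·I. We want v_2 with N^2 v_2 = 0 but N^1 v_2 ≠ 0; then v_{j-1} := N · v_j for j = 2, …, 2.

Pick v_2 = (1, 0, 0)ᵀ.
Then v_1 = N · v_2 = (12, 9, 3)ᵀ.

Sanity check: (A − (3)·I) v_1 = (0, 0, 0)ᵀ = 0. ✓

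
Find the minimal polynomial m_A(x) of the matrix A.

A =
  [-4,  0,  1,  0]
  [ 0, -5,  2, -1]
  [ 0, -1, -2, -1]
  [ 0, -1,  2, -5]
x^3 + 12*x^2 + 48*x + 64

The characteristic polynomial is χ_A(x) = (x + 4)^4, so the eigenvalues are known. The minimal polynomial is
  m_A(x) = Π_λ (x − λ)^{k_λ}
where k_λ is the size of the *largest* Jordan block for λ (equivalently, the smallest k with (A − λI)^k v = 0 for every generalised eigenvector v of λ).

  λ = -4: largest Jordan block has size 3, contributing (x + 4)^3

So m_A(x) = (x + 4)^3 = x^3 + 12*x^2 + 48*x + 64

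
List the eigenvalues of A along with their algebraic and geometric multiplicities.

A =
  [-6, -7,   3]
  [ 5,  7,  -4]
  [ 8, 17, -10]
λ = -3: alg = 3, geom = 1

Step 1 — factor the characteristic polynomial to read off the algebraic multiplicities:
  χ_A(x) = (x + 3)^3

Step 2 — compute geometric multiplicities via the rank-nullity identity g(λ) = n − rank(A − λI):
  rank(A − (-3)·I) = 2, so dim ker(A − (-3)·I) = n − 2 = 1

Summary:
  λ = -3: algebraic multiplicity = 3, geometric multiplicity = 1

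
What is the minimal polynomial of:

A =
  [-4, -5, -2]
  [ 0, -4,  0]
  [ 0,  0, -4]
x^2 + 8*x + 16

The characteristic polynomial is χ_A(x) = (x + 4)^3, so the eigenvalues are known. The minimal polynomial is
  m_A(x) = Π_λ (x − λ)^{k_λ}
where k_λ is the size of the *largest* Jordan block for λ (equivalently, the smallest k with (A − λI)^k v = 0 for every generalised eigenvector v of λ).

  λ = -4: largest Jordan block has size 2, contributing (x + 4)^2

So m_A(x) = (x + 4)^2 = x^2 + 8*x + 16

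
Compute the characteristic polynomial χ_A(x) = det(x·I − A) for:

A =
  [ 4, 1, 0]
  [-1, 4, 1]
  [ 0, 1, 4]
x^3 - 12*x^2 + 48*x - 64

Expanding det(x·I − A) (e.g. by cofactor expansion or by noting that A is similar to its Jordan form J, which has the same characteristic polynomial as A) gives
  χ_A(x) = x^3 - 12*x^2 + 48*x - 64
which factors as (x - 4)^3. The eigenvalues (with algebraic multiplicities) are λ = 4 with multiplicity 3.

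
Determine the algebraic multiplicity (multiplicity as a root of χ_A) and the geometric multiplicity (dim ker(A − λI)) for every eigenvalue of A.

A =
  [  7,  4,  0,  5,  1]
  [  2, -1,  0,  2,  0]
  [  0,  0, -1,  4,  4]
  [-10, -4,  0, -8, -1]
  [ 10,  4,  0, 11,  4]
λ = -3: alg = 1, geom = 1; λ = -1: alg = 2, geom = 2; λ = 3: alg = 2, geom = 1

Step 1 — factor the characteristic polynomial to read off the algebraic multiplicities:
  χ_A(x) = (x - 3)^2*(x + 1)^2*(x + 3)

Step 2 — compute geometric multiplicities via the rank-nullity identity g(λ) = n − rank(A − λI):
  rank(A − (-3)·I) = 4, so dim ker(A − (-3)·I) = n − 4 = 1
  rank(A − (-1)·I) = 3, so dim ker(A − (-1)·I) = n − 3 = 2
  rank(A − (3)·I) = 4, so dim ker(A − (3)·I) = n − 4 = 1

Summary:
  λ = -3: algebraic multiplicity = 1, geometric multiplicity = 1
  λ = -1: algebraic multiplicity = 2, geometric multiplicity = 2
  λ = 3: algebraic multiplicity = 2, geometric multiplicity = 1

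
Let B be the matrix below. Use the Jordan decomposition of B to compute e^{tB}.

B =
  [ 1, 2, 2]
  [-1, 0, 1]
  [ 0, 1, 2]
e^{tB} =
  [-t^2*exp(t) + exp(t), 2*t*exp(t), 2*t^2*exp(t) + 2*t*exp(t)]
  [t^2*exp(t)/2 - t*exp(t), -t*exp(t) + exp(t), -t^2*exp(t) + t*exp(t)]
  [-t^2*exp(t)/2, t*exp(t), t^2*exp(t) + t*exp(t) + exp(t)]

Strategy: write B = P · J · P⁻¹ where J is a Jordan canonical form, so e^{tB} = P · e^{tJ} · P⁻¹, and e^{tJ} can be computed block-by-block.

B has Jordan form
J =
  [1, 1, 0]
  [0, 1, 1]
  [0, 0, 1]
(up to reordering of blocks).

Per-block formulas:
  For a 3×3 Jordan block J_3(1): exp(t · J_3(1)) = e^(1t)·(I + t·N + (t^2/2)·N^2), where N is the 3×3 nilpotent shift.

After assembling e^{tJ} and conjugating by P, we get:

e^{tB} =
  [-t^2*exp(t) + exp(t), 2*t*exp(t), 2*t^2*exp(t) + 2*t*exp(t)]
  [t^2*exp(t)/2 - t*exp(t), -t*exp(t) + exp(t), -t^2*exp(t) + t*exp(t)]
  [-t^2*exp(t)/2, t*exp(t), t^2*exp(t) + t*exp(t) + exp(t)]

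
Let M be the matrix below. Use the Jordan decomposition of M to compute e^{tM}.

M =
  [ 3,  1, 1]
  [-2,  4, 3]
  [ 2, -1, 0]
e^{tM} =
  [exp(3*t), t*exp(3*t), t*exp(3*t)]
  [-exp(3*t) + exp(t), -t*exp(3*t) + 2*exp(3*t) - exp(t), -t*exp(3*t) + 2*exp(3*t) - 2*exp(t)]
  [exp(3*t) - exp(t), t*exp(3*t) - exp(3*t) + exp(t), t*exp(3*t) - exp(3*t) + 2*exp(t)]

Strategy: write M = P · J · P⁻¹ where J is a Jordan canonical form, so e^{tM} = P · e^{tJ} · P⁻¹, and e^{tJ} can be computed block-by-block.

M has Jordan form
J =
  [1, 0, 0]
  [0, 3, 1]
  [0, 0, 3]
(up to reordering of blocks).

Per-block formulas:
  For a 1×1 block at λ = 1: exp(t · [1]) = [e^(1t)].
  For a 2×2 Jordan block J_2(3): exp(t · J_2(3)) = e^(3t)·(I + t·N), where N is the 2×2 nilpotent shift.

After assembling e^{tJ} and conjugating by P, we get:

e^{tM} =
  [exp(3*t), t*exp(3*t), t*exp(3*t)]
  [-exp(3*t) + exp(t), -t*exp(3*t) + 2*exp(3*t) - exp(t), -t*exp(3*t) + 2*exp(3*t) - 2*exp(t)]
  [exp(3*t) - exp(t), t*exp(3*t) - exp(3*t) + exp(t), t*exp(3*t) - exp(3*t) + 2*exp(t)]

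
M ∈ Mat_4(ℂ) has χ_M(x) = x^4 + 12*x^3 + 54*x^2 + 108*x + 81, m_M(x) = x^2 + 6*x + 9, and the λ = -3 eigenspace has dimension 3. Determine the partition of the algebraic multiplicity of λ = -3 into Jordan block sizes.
Block sizes for λ = -3: [2, 1, 1]

Step 1 — from the characteristic polynomial, algebraic multiplicity of λ = -3 is 4. From dim ker(M − (-3)·I) = 3, there are exactly 3 Jordan blocks for λ = -3.
Step 2 — from the minimal polynomial, the factor (x + 3)^2 tells us the largest block for λ = -3 has size 2.
Step 3 — with total size 4, 3 blocks, and largest block 2, the block sizes (in nonincreasing order) are [2, 1, 1].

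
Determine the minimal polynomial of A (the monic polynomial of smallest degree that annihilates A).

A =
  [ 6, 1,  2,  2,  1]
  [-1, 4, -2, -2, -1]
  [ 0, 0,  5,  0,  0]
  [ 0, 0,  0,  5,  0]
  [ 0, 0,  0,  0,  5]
x^2 - 10*x + 25

The characteristic polynomial is χ_A(x) = (x - 5)^5, so the eigenvalues are known. The minimal polynomial is
  m_A(x) = Π_λ (x − λ)^{k_λ}
where k_λ is the size of the *largest* Jordan block for λ (equivalently, the smallest k with (A − λI)^k v = 0 for every generalised eigenvector v of λ).

  λ = 5: largest Jordan block has size 2, contributing (x − 5)^2

So m_A(x) = (x - 5)^2 = x^2 - 10*x + 25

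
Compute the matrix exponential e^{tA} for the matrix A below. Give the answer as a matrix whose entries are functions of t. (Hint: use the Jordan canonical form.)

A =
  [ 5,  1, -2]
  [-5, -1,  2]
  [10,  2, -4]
e^{tA} =
  [5*t + 1, t, -2*t]
  [-5*t, 1 - t, 2*t]
  [10*t, 2*t, 1 - 4*t]

Strategy: write A = P · J · P⁻¹ where J is a Jordan canonical form, so e^{tA} = P · e^{tJ} · P⁻¹, and e^{tJ} can be computed block-by-block.

A has Jordan form
J =
  [0, 1, 0]
  [0, 0, 0]
  [0, 0, 0]
(up to reordering of blocks).

Per-block formulas:
  For a 2×2 Jordan block J_2(0): exp(t · J_2(0)) = e^(0t)·(I + t·N), where N is the 2×2 nilpotent shift.
  For a 1×1 block at λ = 0: exp(t · [0]) = [e^(0t)].

After assembling e^{tJ} and conjugating by P, we get:

e^{tA} =
  [5*t + 1, t, -2*t]
  [-5*t, 1 - t, 2*t]
  [10*t, 2*t, 1 - 4*t]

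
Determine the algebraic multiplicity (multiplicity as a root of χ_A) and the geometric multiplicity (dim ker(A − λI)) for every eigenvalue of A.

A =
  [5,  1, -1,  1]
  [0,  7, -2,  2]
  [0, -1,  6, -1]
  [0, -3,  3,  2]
λ = 5: alg = 4, geom = 3

Step 1 — factor the characteristic polynomial to read off the algebraic multiplicities:
  χ_A(x) = (x - 5)^4

Step 2 — compute geometric multiplicities via the rank-nullity identity g(λ) = n − rank(A − λI):
  rank(A − (5)·I) = 1, so dim ker(A − (5)·I) = n − 1 = 3

Summary:
  λ = 5: algebraic multiplicity = 4, geometric multiplicity = 3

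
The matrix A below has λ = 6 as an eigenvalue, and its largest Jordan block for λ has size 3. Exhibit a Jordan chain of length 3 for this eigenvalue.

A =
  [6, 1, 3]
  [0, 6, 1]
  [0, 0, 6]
A Jordan chain for λ = 6 of length 3:
v_1 = (1, 0, 0)ᵀ
v_2 = (3, 1, 0)ᵀ
v_3 = (0, 0, 1)ᵀ

Let N = A − (6)·I. We want v_3 with N^3 v_3 = 0 but N^2 v_3 ≠ 0; then v_{j-1} := N · v_j for j = 3, …, 2.

Pick v_3 = (0, 0, 1)ᵀ.
Then v_2 = N · v_3 = (3, 1, 0)ᵀ.
Then v_1 = N · v_2 = (1, 0, 0)ᵀ.

Sanity check: (A − (6)·I) v_1 = (0, 0, 0)ᵀ = 0. ✓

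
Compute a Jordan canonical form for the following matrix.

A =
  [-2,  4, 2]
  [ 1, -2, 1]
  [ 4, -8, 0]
J_1(-4) ⊕ J_2(0)

The characteristic polynomial is
  det(x·I − A) = x^3 + 4*x^2 = x^2*(x + 4)

Eigenvalues and multiplicities (the geometric multiplicity of λ is n − rank(A − λI), which equals the number of Jordan blocks for λ):
  λ = -4: algebraic multiplicity = 1, geometric multiplicity = 1
  λ = 0: algebraic multiplicity = 2, geometric multiplicity = 1

Determining the block sizes for each eigenvalue:
  λ = -4: one block (gm = 1), so the single block has size am = 1 → block sizes [1]
  λ = 0: one block (gm = 1), so the single block has size am = 2 → block sizes [2]

Assembling the blocks gives a Jordan form
J =
  [-4, 0, 0]
  [ 0, 0, 1]
  [ 0, 0, 0]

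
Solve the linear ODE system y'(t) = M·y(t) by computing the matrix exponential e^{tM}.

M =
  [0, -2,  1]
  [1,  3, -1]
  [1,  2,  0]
e^{tM} =
  [-t*exp(t) + exp(t), -2*t*exp(t), t*exp(t)]
  [t*exp(t), 2*t*exp(t) + exp(t), -t*exp(t)]
  [t*exp(t), 2*t*exp(t), -t*exp(t) + exp(t)]

Strategy: write M = P · J · P⁻¹ where J is a Jordan canonical form, so e^{tM} = P · e^{tJ} · P⁻¹, and e^{tJ} can be computed block-by-block.

M has Jordan form
J =
  [1, 1, 0]
  [0, 1, 0]
  [0, 0, 1]
(up to reordering of blocks).

Per-block formulas:
  For a 2×2 Jordan block J_2(1): exp(t · J_2(1)) = e^(1t)·(I + t·N), where N is the 2×2 nilpotent shift.
  For a 1×1 block at λ = 1: exp(t · [1]) = [e^(1t)].

After assembling e^{tJ} and conjugating by P, we get:

e^{tM} =
  [-t*exp(t) + exp(t), -2*t*exp(t), t*exp(t)]
  [t*exp(t), 2*t*exp(t) + exp(t), -t*exp(t)]
  [t*exp(t), 2*t*exp(t), -t*exp(t) + exp(t)]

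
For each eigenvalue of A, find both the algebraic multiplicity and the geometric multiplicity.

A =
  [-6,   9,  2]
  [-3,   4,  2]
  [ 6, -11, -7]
λ = -3: alg = 3, geom = 1

Step 1 — factor the characteristic polynomial to read off the algebraic multiplicities:
  χ_A(x) = (x + 3)^3

Step 2 — compute geometric multiplicities via the rank-nullity identity g(λ) = n − rank(A − λI):
  rank(A − (-3)·I) = 2, so dim ker(A − (-3)·I) = n − 2 = 1

Summary:
  λ = -3: algebraic multiplicity = 3, geometric multiplicity = 1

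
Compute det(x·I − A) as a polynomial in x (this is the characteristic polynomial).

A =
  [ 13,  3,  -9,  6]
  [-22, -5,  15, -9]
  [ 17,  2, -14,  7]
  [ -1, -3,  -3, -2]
x^4 + 8*x^3 + 24*x^2 + 32*x + 16

Expanding det(x·I − A) (e.g. by cofactor expansion or by noting that A is similar to its Jordan form J, which has the same characteristic polynomial as A) gives
  χ_A(x) = x^4 + 8*x^3 + 24*x^2 + 32*x + 16
which factors as (x + 2)^4. The eigenvalues (with algebraic multiplicities) are λ = -2 with multiplicity 4.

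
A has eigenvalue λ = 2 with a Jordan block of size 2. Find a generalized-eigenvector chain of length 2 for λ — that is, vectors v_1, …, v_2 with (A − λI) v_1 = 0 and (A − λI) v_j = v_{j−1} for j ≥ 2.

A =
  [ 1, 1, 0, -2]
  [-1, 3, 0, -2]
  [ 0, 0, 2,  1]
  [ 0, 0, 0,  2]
A Jordan chain for λ = 2 of length 2:
v_1 = (-1, -1, 0, 0)ᵀ
v_2 = (1, 0, 0, 0)ᵀ

Let N = A − (2)·I. We want v_2 with N^2 v_2 = 0 but N^1 v_2 ≠ 0; then v_{j-1} := N · v_j for j = 2, …, 2.

Pick v_2 = (1, 0, 0, 0)ᵀ.
Then v_1 = N · v_2 = (-1, -1, 0, 0)ᵀ.

Sanity check: (A − (2)·I) v_1 = (0, 0, 0, 0)ᵀ = 0. ✓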